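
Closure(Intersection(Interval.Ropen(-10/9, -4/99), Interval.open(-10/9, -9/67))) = Interval(-10/9, -9/67)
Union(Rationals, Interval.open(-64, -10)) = Union(Interval(-64, -10), Rationals)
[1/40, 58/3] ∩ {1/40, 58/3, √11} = {1/40, 58/3, √11}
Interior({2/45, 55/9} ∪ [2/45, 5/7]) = (2/45, 5/7)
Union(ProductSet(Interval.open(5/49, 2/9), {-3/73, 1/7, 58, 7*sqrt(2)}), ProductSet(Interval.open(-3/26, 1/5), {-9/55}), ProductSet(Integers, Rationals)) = Union(ProductSet(Integers, Rationals), ProductSet(Interval.open(-3/26, 1/5), {-9/55}), ProductSet(Interval.open(5/49, 2/9), {-3/73, 1/7, 58, 7*sqrt(2)}))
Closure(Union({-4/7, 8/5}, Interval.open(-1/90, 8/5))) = Union({-4/7}, Interval(-1/90, 8/5))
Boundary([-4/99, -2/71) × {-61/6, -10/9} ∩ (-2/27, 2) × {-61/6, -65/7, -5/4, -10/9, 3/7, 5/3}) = [-4/99, -2/71] × {-61/6, -10/9}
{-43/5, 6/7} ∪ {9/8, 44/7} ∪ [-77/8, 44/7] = [-77/8, 44/7]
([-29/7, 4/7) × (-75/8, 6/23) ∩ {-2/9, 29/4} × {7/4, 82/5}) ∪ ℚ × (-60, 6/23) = ℚ × (-60, 6/23)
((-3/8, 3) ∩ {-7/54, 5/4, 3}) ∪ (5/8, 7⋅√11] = {-7/54} ∪ (5/8, 7⋅√11]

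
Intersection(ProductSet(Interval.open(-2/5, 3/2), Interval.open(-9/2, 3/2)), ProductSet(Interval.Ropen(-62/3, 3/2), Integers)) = ProductSet(Interval.open(-2/5, 3/2), Range(-4, 2, 1))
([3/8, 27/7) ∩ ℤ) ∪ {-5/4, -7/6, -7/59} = {-5/4, -7/6, -7/59} ∪ {1, 2, 3}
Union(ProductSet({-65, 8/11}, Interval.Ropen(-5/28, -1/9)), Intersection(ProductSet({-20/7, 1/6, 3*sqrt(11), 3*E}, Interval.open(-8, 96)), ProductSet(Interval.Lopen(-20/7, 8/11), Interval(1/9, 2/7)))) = Union(ProductSet({1/6}, Interval(1/9, 2/7)), ProductSet({-65, 8/11}, Interval.Ropen(-5/28, -1/9)))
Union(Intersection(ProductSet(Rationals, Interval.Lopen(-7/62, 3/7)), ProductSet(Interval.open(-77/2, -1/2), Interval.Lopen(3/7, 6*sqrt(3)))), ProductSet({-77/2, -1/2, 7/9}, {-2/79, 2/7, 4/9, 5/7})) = ProductSet({-77/2, -1/2, 7/9}, {-2/79, 2/7, 4/9, 5/7})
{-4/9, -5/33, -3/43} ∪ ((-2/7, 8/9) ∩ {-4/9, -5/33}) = {-4/9, -5/33, -3/43}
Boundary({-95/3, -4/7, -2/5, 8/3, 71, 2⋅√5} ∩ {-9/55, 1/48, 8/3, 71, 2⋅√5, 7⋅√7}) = {8/3, 71, 2⋅√5}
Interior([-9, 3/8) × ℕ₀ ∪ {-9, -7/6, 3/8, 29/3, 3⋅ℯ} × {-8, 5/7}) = ∅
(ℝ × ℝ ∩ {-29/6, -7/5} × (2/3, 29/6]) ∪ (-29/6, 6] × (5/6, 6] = ({-29/6, -7/5} × (2/3, 29/6]) ∪ ((-29/6, 6] × (5/6, 6])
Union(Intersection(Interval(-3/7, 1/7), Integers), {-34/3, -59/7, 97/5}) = Union({-34/3, -59/7, 97/5}, Range(0, 1, 1))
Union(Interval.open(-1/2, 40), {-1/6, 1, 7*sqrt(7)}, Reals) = Interval(-oo, oo)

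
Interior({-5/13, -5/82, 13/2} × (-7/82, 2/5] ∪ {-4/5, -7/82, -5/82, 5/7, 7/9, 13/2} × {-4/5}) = ∅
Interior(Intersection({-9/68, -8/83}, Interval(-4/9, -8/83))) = EmptySet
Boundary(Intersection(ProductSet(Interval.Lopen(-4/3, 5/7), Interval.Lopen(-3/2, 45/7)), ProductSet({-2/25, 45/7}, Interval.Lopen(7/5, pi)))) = ProductSet({-2/25}, Interval(7/5, pi))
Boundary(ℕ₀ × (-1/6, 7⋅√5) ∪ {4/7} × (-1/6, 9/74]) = ({4/7} × [-1/6, 9/74]) ∪ (ℕ₀ × [-1/6, 7⋅√5])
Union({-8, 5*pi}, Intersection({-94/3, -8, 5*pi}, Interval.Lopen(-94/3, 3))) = {-8, 5*pi}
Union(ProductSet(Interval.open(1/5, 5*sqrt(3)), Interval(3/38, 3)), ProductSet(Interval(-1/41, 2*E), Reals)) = Union(ProductSet(Interval(-1/41, 2*E), Reals), ProductSet(Interval.open(1/5, 5*sqrt(3)), Interval(3/38, 3)))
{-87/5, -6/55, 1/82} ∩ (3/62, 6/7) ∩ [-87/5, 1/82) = ∅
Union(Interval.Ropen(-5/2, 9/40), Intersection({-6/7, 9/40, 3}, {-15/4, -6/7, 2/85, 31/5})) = Interval.Ropen(-5/2, 9/40)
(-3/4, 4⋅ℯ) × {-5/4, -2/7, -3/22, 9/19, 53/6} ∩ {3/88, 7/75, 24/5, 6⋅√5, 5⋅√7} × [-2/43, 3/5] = {3/88, 7/75, 24/5} × {9/19}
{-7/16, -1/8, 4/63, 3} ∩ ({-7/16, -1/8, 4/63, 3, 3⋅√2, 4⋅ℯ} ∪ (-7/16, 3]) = {-7/16, -1/8, 4/63, 3}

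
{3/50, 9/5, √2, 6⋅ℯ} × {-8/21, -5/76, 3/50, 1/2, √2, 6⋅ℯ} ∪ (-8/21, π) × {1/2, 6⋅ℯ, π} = ((-8/21, π) × {1/2, 6⋅ℯ, π}) ∪ ({3/50, 9/5, √2, 6⋅ℯ} × {-8/21, -5/76, 3/50, 1/2, √2, 6⋅ℯ})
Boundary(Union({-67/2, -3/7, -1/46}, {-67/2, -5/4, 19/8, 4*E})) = {-67/2, -5/4, -3/7, -1/46, 19/8, 4*E}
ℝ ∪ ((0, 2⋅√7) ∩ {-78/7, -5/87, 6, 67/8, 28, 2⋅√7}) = ℝ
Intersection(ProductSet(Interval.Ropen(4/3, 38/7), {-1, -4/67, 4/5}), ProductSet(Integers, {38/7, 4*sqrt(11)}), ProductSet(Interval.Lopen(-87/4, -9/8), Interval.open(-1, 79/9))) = EmptySet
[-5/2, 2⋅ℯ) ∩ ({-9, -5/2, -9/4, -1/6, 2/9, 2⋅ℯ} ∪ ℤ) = {-5/2, -9/4, -1/6, 2/9} ∪ {-2, -1, …, 5}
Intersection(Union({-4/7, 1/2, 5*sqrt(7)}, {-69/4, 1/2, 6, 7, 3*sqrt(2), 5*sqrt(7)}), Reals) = {-69/4, -4/7, 1/2, 6, 7, 3*sqrt(2), 5*sqrt(7)}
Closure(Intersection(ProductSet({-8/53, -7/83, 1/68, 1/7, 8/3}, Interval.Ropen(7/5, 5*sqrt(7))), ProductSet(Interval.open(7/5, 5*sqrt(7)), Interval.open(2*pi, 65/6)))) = ProductSet({8/3}, Interval(2*pi, 65/6))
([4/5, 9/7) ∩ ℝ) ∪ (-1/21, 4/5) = (-1/21, 9/7)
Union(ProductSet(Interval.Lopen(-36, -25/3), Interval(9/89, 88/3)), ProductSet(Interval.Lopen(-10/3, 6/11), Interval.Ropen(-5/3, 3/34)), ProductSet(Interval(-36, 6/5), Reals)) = ProductSet(Interval(-36, 6/5), Reals)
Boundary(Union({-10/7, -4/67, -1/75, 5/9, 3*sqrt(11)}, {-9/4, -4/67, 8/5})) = {-9/4, -10/7, -4/67, -1/75, 5/9, 8/5, 3*sqrt(11)}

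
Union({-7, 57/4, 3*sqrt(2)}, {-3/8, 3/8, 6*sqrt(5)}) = {-7, -3/8, 3/8, 57/4, 3*sqrt(2), 6*sqrt(5)}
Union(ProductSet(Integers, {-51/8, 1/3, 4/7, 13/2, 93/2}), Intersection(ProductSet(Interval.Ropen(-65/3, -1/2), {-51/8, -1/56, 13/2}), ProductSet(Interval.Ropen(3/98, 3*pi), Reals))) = ProductSet(Integers, {-51/8, 1/3, 4/7, 13/2, 93/2})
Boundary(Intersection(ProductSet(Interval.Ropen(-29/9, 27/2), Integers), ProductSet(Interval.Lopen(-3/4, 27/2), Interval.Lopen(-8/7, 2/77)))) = ProductSet(Interval(-3/4, 27/2), Range(-1, 1, 1))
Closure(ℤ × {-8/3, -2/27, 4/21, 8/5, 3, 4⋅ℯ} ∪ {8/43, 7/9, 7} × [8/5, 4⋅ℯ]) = (ℤ × {-8/3, -2/27, 4/21, 8/5, 3, 4⋅ℯ}) ∪ ({8/43, 7/9, 7} × [8/5, 4⋅ℯ])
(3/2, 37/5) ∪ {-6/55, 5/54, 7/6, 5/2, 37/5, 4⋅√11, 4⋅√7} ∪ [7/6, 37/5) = {-6/55, 5/54, 4⋅√11, 4⋅√7} ∪ [7/6, 37/5]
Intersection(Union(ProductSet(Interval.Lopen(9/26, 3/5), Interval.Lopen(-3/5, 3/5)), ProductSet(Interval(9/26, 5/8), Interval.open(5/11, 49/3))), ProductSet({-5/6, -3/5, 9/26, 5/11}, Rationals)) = Union(ProductSet({5/11}, Intersection(Interval.Lopen(-3/5, 3/5), Rationals)), ProductSet({9/26, 5/11}, Intersection(Interval.open(5/11, 49/3), Rationals)))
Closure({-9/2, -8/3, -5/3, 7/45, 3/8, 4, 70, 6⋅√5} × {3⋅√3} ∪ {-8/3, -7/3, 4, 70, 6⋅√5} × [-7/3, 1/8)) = ({-8/3, -7/3, 4, 70, 6⋅√5} × [-7/3, 1/8]) ∪ ({-9/2, -8/3, -5/3, 7/45, 3/8, 4, 70, 6⋅√5} × {3⋅√3})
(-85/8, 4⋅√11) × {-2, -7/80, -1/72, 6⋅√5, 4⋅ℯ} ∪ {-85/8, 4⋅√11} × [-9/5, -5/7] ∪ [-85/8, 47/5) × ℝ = ([-85/8, 47/5) × ℝ) ∪ ({-85/8, 4⋅√11} × [-9/5, -5/7]) ∪ ((-85/8, 4⋅√11) × {-2, -7/80, -1/72, 6⋅√5, 4⋅ℯ})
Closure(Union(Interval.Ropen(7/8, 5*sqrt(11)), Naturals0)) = Union(Complement(Naturals0, Interval.open(7/8, 5*sqrt(11))), Interval(7/8, 5*sqrt(11)), Naturals0)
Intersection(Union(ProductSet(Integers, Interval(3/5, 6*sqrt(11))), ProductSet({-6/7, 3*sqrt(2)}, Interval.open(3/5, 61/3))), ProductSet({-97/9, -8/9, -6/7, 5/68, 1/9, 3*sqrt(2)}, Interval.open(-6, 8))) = ProductSet({-6/7, 3*sqrt(2)}, Interval.open(3/5, 8))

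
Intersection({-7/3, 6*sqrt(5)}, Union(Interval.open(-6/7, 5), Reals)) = {-7/3, 6*sqrt(5)}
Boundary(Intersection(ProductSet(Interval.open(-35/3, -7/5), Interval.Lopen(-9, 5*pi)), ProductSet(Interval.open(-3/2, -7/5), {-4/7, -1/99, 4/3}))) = ProductSet(Interval(-3/2, -7/5), {-4/7, -1/99, 4/3})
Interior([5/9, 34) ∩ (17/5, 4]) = (17/5, 4)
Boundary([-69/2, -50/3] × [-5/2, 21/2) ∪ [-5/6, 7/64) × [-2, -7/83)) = ({-69/2, -50/3} × [-5/2, 21/2]) ∪ ({-5/6, 7/64} × [-2, -7/83]) ∪ ([-69/2, -50/3] × {-5/2, 21/2}) ∪ ([-5/6, 7/64] × {-2, -7/83})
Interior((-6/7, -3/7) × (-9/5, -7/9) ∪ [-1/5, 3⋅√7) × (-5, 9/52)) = ((-6/7, -3/7) × (-9/5, -7/9)) ∪ ((-1/5, 3⋅√7) × (-5, 9/52))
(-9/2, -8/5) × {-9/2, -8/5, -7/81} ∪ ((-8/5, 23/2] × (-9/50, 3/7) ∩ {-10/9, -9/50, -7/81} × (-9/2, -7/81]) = ({-10/9, -9/50, -7/81} × (-9/50, -7/81]) ∪ ((-9/2, -8/5) × {-9/2, -8/5, -7/81})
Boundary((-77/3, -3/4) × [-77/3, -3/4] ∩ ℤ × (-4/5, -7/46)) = {-25, -24, …, -1} × [-4/5, -3/4]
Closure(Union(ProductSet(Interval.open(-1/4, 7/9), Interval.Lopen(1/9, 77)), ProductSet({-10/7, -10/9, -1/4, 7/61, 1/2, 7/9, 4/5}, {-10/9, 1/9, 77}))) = Union(ProductSet({-1/4, 7/9}, Interval(1/9, 77)), ProductSet({-10/7, -10/9, -1/4, 7/61, 1/2, 7/9, 4/5}, {-10/9, 1/9, 77}), ProductSet(Interval(-1/4, 7/9), {1/9, 77}), ProductSet(Interval.open(-1/4, 7/9), Interval.Lopen(1/9, 77)))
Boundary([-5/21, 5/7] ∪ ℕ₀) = {-5/21, 5/7} ∪ (ℕ₀ \ (-5/21, 5/7))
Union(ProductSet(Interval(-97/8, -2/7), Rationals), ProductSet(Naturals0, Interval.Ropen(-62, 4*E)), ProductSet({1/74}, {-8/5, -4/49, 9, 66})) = Union(ProductSet({1/74}, {-8/5, -4/49, 9, 66}), ProductSet(Interval(-97/8, -2/7), Rationals), ProductSet(Naturals0, Interval.Ropen(-62, 4*E)))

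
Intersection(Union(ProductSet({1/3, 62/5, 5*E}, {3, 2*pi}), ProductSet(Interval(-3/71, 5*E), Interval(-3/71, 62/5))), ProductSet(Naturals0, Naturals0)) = ProductSet(Range(0, 14, 1), Range(0, 13, 1))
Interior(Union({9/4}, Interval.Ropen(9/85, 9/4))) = Interval.open(9/85, 9/4)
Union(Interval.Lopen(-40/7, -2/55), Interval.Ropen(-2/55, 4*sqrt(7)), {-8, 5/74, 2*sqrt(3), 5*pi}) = Union({-8, 5*pi}, Interval.open(-40/7, 4*sqrt(7)))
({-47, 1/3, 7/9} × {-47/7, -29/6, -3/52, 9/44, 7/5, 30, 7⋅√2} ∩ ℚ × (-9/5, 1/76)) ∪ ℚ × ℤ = (ℚ × ℤ) ∪ ({-47, 1/3, 7/9} × {-3/52})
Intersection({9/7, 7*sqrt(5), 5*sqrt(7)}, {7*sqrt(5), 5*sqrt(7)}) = {7*sqrt(5), 5*sqrt(7)}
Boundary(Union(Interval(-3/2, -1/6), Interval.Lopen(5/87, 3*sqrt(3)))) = {-3/2, -1/6, 5/87, 3*sqrt(3)}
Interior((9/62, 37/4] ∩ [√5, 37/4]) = (√5, 37/4)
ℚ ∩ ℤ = ℤ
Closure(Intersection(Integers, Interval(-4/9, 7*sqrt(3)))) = Range(0, 13, 1)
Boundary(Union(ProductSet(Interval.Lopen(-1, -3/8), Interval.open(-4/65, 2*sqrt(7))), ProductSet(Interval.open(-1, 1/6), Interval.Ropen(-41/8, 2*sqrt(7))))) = Union(ProductSet({-1, 1/6}, Interval(-41/8, 2*sqrt(7))), ProductSet(Interval(-1, 1/6), {-41/8, 2*sqrt(7)}))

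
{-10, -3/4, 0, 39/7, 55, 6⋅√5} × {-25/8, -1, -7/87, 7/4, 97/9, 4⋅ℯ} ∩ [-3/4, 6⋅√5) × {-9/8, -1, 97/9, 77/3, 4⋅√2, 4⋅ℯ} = {-3/4, 0, 39/7} × {-1, 97/9, 4⋅ℯ}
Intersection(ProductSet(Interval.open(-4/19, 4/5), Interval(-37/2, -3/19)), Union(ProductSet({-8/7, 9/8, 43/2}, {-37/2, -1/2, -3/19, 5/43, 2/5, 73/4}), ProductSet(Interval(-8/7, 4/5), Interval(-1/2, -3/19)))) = ProductSet(Interval.open(-4/19, 4/5), Interval(-1/2, -3/19))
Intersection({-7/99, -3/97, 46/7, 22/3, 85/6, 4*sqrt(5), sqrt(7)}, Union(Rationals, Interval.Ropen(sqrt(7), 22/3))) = {-7/99, -3/97, 46/7, 22/3, 85/6, sqrt(7)}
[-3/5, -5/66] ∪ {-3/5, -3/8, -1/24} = [-3/5, -5/66] ∪ {-1/24}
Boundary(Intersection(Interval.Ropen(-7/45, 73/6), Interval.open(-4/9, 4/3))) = {-7/45, 4/3}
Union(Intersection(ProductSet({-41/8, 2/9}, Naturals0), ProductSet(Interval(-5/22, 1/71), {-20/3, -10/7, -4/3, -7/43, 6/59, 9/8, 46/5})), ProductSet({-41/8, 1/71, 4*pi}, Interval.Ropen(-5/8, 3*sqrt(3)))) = ProductSet({-41/8, 1/71, 4*pi}, Interval.Ropen(-5/8, 3*sqrt(3)))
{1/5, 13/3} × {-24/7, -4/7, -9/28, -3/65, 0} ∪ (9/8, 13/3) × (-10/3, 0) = ({1/5, 13/3} × {-24/7, -4/7, -9/28, -3/65, 0}) ∪ ((9/8, 13/3) × (-10/3, 0))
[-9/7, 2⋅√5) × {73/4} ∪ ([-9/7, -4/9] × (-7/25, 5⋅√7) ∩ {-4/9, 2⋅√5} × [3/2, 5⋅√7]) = ({-4/9} × [3/2, 5⋅√7)) ∪ ([-9/7, 2⋅√5) × {73/4})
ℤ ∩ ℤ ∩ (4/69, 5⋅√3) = {1, 2, …, 8}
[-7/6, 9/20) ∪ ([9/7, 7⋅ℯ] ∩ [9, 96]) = [-7/6, 9/20) ∪ [9, 7⋅ℯ]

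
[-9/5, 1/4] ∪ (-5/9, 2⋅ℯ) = [-9/5, 2⋅ℯ)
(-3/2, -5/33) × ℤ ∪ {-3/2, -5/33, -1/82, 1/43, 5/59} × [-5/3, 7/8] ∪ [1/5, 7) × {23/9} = ((-3/2, -5/33) × ℤ) ∪ ([1/5, 7) × {23/9}) ∪ ({-3/2, -5/33, -1/82, 1/43, 5/59} × [-5/3, 7/8])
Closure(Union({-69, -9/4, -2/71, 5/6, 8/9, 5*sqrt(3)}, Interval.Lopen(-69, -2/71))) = Union({5/6, 8/9, 5*sqrt(3)}, Interval(-69, -2/71))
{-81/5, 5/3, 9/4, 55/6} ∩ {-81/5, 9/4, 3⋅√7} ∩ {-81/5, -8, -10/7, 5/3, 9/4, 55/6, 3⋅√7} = {-81/5, 9/4}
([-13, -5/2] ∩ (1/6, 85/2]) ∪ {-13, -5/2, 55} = {-13, -5/2, 55}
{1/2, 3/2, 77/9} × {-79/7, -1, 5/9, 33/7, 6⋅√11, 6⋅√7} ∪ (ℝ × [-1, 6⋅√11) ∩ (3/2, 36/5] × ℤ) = ((3/2, 36/5] × {-1, 0, …, 19}) ∪ ({1/2, 3/2, 77/9} × {-79/7, -1, 5/9, 33/7, 6⋅√11, 6⋅√7})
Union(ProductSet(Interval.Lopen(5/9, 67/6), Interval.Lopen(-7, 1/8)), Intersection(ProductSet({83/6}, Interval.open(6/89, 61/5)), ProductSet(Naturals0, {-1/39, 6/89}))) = ProductSet(Interval.Lopen(5/9, 67/6), Interval.Lopen(-7, 1/8))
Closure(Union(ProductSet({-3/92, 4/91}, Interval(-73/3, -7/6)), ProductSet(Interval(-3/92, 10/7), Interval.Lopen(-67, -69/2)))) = Union(ProductSet({-3/92, 4/91}, Interval(-73/3, -7/6)), ProductSet(Interval(-3/92, 10/7), Interval(-67, -69/2)))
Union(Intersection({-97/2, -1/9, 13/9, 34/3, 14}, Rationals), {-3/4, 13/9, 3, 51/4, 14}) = {-97/2, -3/4, -1/9, 13/9, 3, 34/3, 51/4, 14}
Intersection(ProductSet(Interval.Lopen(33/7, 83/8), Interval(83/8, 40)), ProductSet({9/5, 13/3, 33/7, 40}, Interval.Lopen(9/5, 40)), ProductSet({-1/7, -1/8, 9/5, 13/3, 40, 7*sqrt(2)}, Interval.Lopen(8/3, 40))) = EmptySet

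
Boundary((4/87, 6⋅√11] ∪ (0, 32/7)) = {0, 6⋅√11}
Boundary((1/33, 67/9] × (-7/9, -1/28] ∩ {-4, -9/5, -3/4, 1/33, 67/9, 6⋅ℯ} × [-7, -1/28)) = {67/9} × [-7/9, -1/28]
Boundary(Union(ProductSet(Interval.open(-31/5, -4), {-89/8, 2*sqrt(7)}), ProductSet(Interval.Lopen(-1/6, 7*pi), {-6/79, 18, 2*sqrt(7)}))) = Union(ProductSet(Interval(-31/5, -4), {-89/8, 2*sqrt(7)}), ProductSet(Interval(-1/6, 7*pi), {-6/79, 18, 2*sqrt(7)}))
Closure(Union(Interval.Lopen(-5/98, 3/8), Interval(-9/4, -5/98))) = Interval(-9/4, 3/8)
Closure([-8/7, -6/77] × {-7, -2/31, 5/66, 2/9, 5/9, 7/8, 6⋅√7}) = [-8/7, -6/77] × {-7, -2/31, 5/66, 2/9, 5/9, 7/8, 6⋅√7}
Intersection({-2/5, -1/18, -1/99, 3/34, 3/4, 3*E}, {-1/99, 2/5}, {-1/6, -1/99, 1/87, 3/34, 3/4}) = {-1/99}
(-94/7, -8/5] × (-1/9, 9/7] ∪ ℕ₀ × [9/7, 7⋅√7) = ((-94/7, -8/5] × (-1/9, 9/7]) ∪ (ℕ₀ × [9/7, 7⋅√7))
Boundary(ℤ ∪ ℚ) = ℝ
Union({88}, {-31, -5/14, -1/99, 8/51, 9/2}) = {-31, -5/14, -1/99, 8/51, 9/2, 88}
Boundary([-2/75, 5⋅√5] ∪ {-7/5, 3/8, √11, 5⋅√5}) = {-7/5, -2/75, 5⋅√5}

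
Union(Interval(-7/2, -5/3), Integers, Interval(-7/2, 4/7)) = Union(Integers, Interval(-7/2, 4/7))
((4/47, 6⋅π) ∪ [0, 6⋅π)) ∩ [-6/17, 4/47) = [0, 4/47)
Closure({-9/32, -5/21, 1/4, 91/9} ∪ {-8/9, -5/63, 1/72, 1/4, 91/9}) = {-8/9, -9/32, -5/21, -5/63, 1/72, 1/4, 91/9}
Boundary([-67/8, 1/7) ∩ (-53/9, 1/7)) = {-53/9, 1/7}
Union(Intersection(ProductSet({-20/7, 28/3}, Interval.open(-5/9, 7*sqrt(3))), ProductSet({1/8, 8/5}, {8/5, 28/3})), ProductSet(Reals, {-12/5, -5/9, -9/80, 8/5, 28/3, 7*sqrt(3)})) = ProductSet(Reals, {-12/5, -5/9, -9/80, 8/5, 28/3, 7*sqrt(3)})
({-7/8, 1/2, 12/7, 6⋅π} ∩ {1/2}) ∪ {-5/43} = {-5/43, 1/2}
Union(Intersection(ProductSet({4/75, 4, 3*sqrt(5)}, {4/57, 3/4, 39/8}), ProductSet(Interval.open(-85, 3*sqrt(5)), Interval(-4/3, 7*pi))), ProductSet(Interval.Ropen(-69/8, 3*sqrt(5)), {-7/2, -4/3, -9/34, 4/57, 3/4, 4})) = Union(ProductSet({4/75, 4}, {4/57, 3/4, 39/8}), ProductSet(Interval.Ropen(-69/8, 3*sqrt(5)), {-7/2, -4/3, -9/34, 4/57, 3/4, 4}))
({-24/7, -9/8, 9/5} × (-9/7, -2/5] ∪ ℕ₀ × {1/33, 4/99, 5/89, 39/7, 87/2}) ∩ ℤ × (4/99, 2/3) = ℕ₀ × {5/89}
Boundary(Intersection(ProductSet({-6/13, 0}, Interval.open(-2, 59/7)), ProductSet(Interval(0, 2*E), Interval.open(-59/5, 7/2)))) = ProductSet({0}, Interval(-2, 7/2))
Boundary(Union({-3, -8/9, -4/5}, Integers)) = Union({-8/9, -4/5}, Integers)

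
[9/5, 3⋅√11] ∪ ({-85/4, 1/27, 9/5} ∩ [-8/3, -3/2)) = [9/5, 3⋅√11]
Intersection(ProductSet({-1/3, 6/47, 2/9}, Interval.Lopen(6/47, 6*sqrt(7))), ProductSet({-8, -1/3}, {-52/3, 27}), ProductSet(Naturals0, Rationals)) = EmptySet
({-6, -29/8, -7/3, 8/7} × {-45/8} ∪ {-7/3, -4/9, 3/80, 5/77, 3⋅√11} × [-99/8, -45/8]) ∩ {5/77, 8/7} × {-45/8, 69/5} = {5/77, 8/7} × {-45/8}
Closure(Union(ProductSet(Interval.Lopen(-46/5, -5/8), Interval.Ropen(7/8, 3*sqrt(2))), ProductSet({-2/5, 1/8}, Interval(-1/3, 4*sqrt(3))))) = Union(ProductSet({-46/5, -5/8}, Interval(7/8, 3*sqrt(2))), ProductSet({-2/5, 1/8}, Interval(-1/3, 4*sqrt(3))), ProductSet(Interval(-46/5, -5/8), {7/8, 3*sqrt(2)}), ProductSet(Interval.Lopen(-46/5, -5/8), Interval.Ropen(7/8, 3*sqrt(2))))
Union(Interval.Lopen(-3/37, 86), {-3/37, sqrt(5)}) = Interval(-3/37, 86)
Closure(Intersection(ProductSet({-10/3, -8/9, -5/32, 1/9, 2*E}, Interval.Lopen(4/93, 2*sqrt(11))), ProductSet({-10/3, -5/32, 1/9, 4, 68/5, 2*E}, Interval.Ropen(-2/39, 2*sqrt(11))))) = ProductSet({-10/3, -5/32, 1/9, 2*E}, Interval(4/93, 2*sqrt(11)))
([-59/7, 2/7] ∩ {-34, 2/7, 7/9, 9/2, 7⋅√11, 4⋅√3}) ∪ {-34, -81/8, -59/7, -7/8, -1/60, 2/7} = {-34, -81/8, -59/7, -7/8, -1/60, 2/7}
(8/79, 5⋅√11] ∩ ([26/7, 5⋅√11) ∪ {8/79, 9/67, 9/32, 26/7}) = {9/67, 9/32} ∪ [26/7, 5⋅√11)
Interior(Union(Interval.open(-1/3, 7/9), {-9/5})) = Interval.open(-1/3, 7/9)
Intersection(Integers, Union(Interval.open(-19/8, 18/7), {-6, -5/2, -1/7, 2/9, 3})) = Union({-6, 3}, Range(-2, 3, 1))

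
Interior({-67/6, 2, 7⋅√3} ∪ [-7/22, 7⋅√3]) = (-7/22, 7⋅√3)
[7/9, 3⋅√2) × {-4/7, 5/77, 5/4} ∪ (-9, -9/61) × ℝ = ((-9, -9/61) × ℝ) ∪ ([7/9, 3⋅√2) × {-4/7, 5/77, 5/4})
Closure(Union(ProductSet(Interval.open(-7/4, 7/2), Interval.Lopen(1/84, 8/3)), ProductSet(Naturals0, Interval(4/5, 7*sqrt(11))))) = Union(ProductSet({-7/4, 7/2}, Interval(1/84, 8/3)), ProductSet(Interval(-7/4, 7/2), {1/84, 8/3}), ProductSet(Interval.open(-7/4, 7/2), Interval.Lopen(1/84, 8/3)), ProductSet(Naturals0, Interval(4/5, 7*sqrt(11))))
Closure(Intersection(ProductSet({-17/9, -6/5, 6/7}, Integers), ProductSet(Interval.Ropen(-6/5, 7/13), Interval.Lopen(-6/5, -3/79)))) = ProductSet({-6/5}, Range(-1, 0, 1))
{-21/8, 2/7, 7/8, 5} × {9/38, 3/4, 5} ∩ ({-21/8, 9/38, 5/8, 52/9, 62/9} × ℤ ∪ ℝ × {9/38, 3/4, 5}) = {-21/8, 2/7, 7/8, 5} × {9/38, 3/4, 5}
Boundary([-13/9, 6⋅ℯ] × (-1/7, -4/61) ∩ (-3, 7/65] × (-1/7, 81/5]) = ({-13/9, 7/65} × [-1/7, -4/61]) ∪ ([-13/9, 7/65] × {-1/7, -4/61})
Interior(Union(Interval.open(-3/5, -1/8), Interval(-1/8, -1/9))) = Interval.open(-3/5, -1/9)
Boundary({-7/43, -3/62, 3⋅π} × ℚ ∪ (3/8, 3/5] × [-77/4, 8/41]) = ({3/8, 3/5} × [-77/4, 8/41]) ∪ ([3/8, 3/5] × {-77/4, 8/41}) ∪ ({-7/43, -3/62, 3⋅π} × (-∞, ∞))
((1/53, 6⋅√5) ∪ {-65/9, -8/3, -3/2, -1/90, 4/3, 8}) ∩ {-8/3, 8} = {-8/3, 8}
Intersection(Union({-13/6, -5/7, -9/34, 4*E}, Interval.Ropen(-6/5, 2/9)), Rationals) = Union({-13/6}, Intersection(Interval.Ropen(-6/5, 2/9), Rationals))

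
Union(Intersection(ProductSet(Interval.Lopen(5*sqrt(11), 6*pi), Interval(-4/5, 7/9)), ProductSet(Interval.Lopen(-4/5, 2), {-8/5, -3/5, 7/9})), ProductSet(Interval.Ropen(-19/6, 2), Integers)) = ProductSet(Interval.Ropen(-19/6, 2), Integers)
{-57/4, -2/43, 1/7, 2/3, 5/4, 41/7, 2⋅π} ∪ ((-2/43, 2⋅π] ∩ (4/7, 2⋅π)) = {-57/4, -2/43, 1/7} ∪ (4/7, 2⋅π]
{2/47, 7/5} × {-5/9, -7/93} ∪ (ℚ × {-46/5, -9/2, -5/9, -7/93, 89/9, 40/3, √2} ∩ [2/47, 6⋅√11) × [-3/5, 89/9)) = (ℚ ∩ [2/47, 6⋅√11)) × {-5/9, -7/93, √2}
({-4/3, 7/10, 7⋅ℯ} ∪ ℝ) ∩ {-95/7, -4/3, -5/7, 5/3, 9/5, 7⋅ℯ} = {-95/7, -4/3, -5/7, 5/3, 9/5, 7⋅ℯ}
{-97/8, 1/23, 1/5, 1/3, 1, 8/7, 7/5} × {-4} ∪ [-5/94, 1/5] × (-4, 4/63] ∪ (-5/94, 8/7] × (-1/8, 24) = ({-97/8, 1/23, 1/5, 1/3, 1, 8/7, 7/5} × {-4}) ∪ ([-5/94, 1/5] × (-4, 4/63]) ∪ ((-5/94, 8/7] × (-1/8, 24))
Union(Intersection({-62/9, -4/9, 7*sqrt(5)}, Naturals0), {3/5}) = {3/5}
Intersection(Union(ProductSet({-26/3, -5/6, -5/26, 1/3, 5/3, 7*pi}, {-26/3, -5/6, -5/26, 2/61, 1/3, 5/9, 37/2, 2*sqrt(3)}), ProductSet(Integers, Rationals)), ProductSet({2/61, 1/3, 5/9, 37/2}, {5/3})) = EmptySet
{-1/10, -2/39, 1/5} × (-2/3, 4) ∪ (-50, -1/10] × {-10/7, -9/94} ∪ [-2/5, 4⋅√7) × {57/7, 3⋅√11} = ((-50, -1/10] × {-10/7, -9/94}) ∪ ({-1/10, -2/39, 1/5} × (-2/3, 4)) ∪ ([-2/5, 4⋅√7) × {57/7, 3⋅√11})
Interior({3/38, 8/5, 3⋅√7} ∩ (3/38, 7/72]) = ∅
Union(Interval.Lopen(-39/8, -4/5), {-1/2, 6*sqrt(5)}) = Union({-1/2, 6*sqrt(5)}, Interval.Lopen(-39/8, -4/5))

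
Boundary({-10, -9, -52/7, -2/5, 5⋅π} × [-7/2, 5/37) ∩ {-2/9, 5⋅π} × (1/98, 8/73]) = {5⋅π} × [1/98, 8/73]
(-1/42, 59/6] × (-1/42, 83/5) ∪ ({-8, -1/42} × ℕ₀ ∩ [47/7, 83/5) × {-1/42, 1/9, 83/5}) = (-1/42, 59/6] × (-1/42, 83/5)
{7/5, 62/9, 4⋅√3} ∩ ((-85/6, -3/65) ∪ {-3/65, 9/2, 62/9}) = {62/9}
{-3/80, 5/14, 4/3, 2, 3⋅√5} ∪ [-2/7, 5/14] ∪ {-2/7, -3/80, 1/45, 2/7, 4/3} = [-2/7, 5/14] ∪ {4/3, 2, 3⋅√5}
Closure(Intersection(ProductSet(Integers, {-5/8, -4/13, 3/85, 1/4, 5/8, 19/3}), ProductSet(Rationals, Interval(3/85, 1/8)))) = ProductSet(Integers, {3/85})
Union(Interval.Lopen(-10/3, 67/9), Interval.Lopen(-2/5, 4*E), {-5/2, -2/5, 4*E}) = Interval.Lopen(-10/3, 4*E)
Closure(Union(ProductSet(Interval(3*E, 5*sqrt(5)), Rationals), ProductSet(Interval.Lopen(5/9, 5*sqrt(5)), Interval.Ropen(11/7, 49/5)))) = Union(ProductSet({5*sqrt(5)}, Reals), ProductSet({5/9, 5*sqrt(5)}, Interval(11/7, 49/5)), ProductSet(Interval(5/9, 5*sqrt(5)), {11/7, 49/5}), ProductSet(Interval.Lopen(5/9, 5*sqrt(5)), Interval.Ropen(11/7, 49/5)), ProductSet(Interval(3*E, 5*sqrt(5)), Union(Interval(-oo, 11/7), Interval(49/5, oo), Rationals)))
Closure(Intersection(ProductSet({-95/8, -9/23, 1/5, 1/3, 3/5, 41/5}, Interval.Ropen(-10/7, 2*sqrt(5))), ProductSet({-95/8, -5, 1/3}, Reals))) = ProductSet({-95/8, 1/3}, Interval(-10/7, 2*sqrt(5)))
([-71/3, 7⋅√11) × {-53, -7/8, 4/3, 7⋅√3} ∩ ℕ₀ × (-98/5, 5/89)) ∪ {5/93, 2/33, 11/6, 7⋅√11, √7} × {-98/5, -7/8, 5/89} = ({0, 1, …, 23} × {-7/8}) ∪ ({5/93, 2/33, 11/6, 7⋅√11, √7} × {-98/5, -7/8, 5/89})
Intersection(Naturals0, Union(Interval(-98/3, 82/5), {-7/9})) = Range(0, 17, 1)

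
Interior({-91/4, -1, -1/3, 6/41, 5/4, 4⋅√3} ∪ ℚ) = ∅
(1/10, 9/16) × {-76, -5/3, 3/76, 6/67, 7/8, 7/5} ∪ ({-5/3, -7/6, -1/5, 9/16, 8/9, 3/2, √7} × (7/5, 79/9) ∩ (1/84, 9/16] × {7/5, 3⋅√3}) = ({9/16} × {3⋅√3}) ∪ ((1/10, 9/16) × {-76, -5/3, 3/76, 6/67, 7/8, 7/5})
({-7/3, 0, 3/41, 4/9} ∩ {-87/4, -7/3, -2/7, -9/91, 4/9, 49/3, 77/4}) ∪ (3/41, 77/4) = {-7/3} ∪ (3/41, 77/4)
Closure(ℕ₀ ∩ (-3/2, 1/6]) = {0}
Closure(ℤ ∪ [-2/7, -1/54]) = ℤ ∪ [-2/7, -1/54]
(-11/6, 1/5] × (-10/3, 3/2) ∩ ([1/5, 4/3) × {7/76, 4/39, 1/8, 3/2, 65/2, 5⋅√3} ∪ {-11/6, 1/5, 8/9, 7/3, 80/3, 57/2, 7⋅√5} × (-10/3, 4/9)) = {1/5} × (-10/3, 4/9)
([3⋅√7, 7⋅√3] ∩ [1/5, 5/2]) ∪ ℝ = ℝ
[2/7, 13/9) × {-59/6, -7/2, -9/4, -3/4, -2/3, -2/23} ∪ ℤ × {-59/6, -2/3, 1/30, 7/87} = (ℤ × {-59/6, -2/3, 1/30, 7/87}) ∪ ([2/7, 13/9) × {-59/6, -7/2, -9/4, -3/4, -2/3, -2/23})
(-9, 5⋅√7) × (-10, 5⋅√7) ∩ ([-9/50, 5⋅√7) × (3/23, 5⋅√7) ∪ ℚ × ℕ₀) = ((ℚ ∩ (-9, 5⋅√7)) × {0, 1, …, 13}) ∪ ([-9/50, 5⋅√7) × (3/23, 5⋅√7))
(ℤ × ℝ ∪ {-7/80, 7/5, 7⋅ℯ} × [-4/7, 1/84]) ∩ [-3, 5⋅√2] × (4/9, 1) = {-3, -2, …, 7} × (4/9, 1)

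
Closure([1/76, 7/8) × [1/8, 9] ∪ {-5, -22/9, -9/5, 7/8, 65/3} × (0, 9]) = ([1/76, 7/8] × [1/8, 9]) ∪ ({-5, -22/9, -9/5, 7/8, 65/3} × [0, 9])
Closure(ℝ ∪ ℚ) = ℝ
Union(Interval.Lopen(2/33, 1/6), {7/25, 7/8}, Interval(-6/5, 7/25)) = Union({7/8}, Interval(-6/5, 7/25))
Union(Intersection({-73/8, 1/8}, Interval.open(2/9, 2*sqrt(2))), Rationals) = Rationals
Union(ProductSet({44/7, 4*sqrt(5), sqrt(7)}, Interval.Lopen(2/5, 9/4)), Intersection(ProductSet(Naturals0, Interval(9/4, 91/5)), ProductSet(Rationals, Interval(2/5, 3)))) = Union(ProductSet({44/7, 4*sqrt(5), sqrt(7)}, Interval.Lopen(2/5, 9/4)), ProductSet(Naturals0, Interval(9/4, 3)))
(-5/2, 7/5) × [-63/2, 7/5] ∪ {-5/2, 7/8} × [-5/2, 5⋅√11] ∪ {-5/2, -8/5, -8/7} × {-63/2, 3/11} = ({-5/2, -8/5, -8/7} × {-63/2, 3/11}) ∪ ((-5/2, 7/5) × [-63/2, 7/5]) ∪ ({-5/2, 7/8} × [-5/2, 5⋅√11])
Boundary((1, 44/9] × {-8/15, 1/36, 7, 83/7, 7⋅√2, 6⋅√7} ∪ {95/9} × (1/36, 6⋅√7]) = ({95/9} × [1/36, 6⋅√7]) ∪ ([1, 44/9] × {-8/15, 1/36, 7, 83/7, 7⋅√2, 6⋅√7})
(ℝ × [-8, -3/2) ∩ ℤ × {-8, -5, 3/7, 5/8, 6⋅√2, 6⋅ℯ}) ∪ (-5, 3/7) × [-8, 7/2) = (ℤ × {-8, -5}) ∪ ((-5, 3/7) × [-8, 7/2))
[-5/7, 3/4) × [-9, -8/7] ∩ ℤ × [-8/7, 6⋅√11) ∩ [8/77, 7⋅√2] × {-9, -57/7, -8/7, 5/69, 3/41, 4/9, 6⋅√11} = ∅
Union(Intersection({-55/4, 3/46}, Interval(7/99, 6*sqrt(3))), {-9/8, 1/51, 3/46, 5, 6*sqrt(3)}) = {-9/8, 1/51, 3/46, 5, 6*sqrt(3)}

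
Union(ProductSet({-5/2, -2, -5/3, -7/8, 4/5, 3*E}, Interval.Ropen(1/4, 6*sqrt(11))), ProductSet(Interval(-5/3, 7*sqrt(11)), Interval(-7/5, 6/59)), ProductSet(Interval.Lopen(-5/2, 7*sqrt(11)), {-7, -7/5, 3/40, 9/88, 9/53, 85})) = Union(ProductSet({-5/2, -2, -5/3, -7/8, 4/5, 3*E}, Interval.Ropen(1/4, 6*sqrt(11))), ProductSet(Interval.Lopen(-5/2, 7*sqrt(11)), {-7, -7/5, 3/40, 9/88, 9/53, 85}), ProductSet(Interval(-5/3, 7*sqrt(11)), Interval(-7/5, 6/59)))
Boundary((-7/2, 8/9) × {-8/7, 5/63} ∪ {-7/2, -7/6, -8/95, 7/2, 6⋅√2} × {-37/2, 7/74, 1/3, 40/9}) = ([-7/2, 8/9] × {-8/7, 5/63}) ∪ ({-7/2, -7/6, -8/95, 7/2, 6⋅√2} × {-37/2, 7/74, 1/3, 40/9})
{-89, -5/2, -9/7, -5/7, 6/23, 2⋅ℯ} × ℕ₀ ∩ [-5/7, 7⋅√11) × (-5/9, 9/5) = {-5/7, 6/23, 2⋅ℯ} × {0, 1}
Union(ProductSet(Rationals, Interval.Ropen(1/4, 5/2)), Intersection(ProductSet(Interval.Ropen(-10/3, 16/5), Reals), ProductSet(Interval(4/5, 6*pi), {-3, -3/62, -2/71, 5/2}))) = Union(ProductSet(Interval.Ropen(4/5, 16/5), {-3, -3/62, -2/71, 5/2}), ProductSet(Rationals, Interval.Ropen(1/4, 5/2)))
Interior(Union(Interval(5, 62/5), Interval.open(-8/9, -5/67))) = Union(Interval.open(-8/9, -5/67), Interval.open(5, 62/5))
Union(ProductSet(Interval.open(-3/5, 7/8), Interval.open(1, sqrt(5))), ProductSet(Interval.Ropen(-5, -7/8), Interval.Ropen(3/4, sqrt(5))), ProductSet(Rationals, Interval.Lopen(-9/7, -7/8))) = Union(ProductSet(Interval.Ropen(-5, -7/8), Interval.Ropen(3/4, sqrt(5))), ProductSet(Interval.open(-3/5, 7/8), Interval.open(1, sqrt(5))), ProductSet(Rationals, Interval.Lopen(-9/7, -7/8)))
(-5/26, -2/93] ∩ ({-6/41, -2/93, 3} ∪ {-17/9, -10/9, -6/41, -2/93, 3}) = {-6/41, -2/93}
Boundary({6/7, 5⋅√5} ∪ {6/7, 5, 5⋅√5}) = {6/7, 5, 5⋅√5}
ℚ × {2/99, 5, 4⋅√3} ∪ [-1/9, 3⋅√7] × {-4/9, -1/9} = (ℚ × {2/99, 5, 4⋅√3}) ∪ ([-1/9, 3⋅√7] × {-4/9, -1/9})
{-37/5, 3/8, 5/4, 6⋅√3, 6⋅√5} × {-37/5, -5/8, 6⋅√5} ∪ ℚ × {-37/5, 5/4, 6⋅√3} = (ℚ × {-37/5, 5/4, 6⋅√3}) ∪ ({-37/5, 3/8, 5/4, 6⋅√3, 6⋅√5} × {-37/5, -5/8, 6⋅√5})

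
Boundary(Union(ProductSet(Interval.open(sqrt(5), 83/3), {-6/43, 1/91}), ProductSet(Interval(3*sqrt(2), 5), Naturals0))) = Union(ProductSet(Interval(3*sqrt(2), 5), Naturals0), ProductSet(Interval(sqrt(5), 83/3), {-6/43, 1/91}))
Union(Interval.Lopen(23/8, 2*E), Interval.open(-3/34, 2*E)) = Interval.Lopen(-3/34, 2*E)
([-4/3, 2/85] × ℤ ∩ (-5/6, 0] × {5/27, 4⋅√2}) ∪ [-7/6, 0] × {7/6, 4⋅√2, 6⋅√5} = [-7/6, 0] × {7/6, 4⋅√2, 6⋅√5}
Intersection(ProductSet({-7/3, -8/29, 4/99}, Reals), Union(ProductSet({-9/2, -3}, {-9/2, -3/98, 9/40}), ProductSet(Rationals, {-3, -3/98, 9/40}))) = ProductSet({-7/3, -8/29, 4/99}, {-3, -3/98, 9/40})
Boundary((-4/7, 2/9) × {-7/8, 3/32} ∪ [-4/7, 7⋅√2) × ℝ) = {-4/7, 7⋅√2} × ℝ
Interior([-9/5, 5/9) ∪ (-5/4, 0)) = (-9/5, 5/9)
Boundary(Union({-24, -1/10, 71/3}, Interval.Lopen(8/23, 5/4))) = {-24, -1/10, 8/23, 5/4, 71/3}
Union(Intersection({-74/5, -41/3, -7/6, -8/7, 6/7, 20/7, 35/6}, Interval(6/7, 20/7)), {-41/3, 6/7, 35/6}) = {-41/3, 6/7, 20/7, 35/6}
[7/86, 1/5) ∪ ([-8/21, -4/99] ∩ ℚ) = [7/86, 1/5) ∪ (ℚ ∩ [-8/21, -4/99])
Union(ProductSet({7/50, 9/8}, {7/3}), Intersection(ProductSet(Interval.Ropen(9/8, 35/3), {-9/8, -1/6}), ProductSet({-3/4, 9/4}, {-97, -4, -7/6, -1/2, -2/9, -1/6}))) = Union(ProductSet({9/4}, {-1/6}), ProductSet({7/50, 9/8}, {7/3}))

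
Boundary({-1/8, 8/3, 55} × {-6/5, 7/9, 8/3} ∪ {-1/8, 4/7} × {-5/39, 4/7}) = ({-1/8, 4/7} × {-5/39, 4/7}) ∪ ({-1/8, 8/3, 55} × {-6/5, 7/9, 8/3})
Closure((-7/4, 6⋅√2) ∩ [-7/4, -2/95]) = [-7/4, -2/95]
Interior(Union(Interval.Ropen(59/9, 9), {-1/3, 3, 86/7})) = Interval.open(59/9, 9)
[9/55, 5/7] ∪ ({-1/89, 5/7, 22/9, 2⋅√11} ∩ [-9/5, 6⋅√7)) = {-1/89, 22/9, 2⋅√11} ∪ [9/55, 5/7]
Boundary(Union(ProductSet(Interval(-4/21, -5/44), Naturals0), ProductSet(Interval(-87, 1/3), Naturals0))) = ProductSet(Interval(-87, 1/3), Naturals0)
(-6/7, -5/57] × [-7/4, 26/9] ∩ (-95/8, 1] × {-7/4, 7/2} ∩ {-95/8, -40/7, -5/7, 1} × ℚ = {-5/7} × {-7/4}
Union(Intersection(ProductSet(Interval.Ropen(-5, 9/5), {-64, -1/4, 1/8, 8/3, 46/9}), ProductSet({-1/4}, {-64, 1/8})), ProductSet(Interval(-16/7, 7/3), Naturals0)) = Union(ProductSet({-1/4}, {-64, 1/8}), ProductSet(Interval(-16/7, 7/3), Naturals0))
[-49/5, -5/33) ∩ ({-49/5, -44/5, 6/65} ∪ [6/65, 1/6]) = {-49/5, -44/5}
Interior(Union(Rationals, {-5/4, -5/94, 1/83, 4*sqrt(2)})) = EmptySet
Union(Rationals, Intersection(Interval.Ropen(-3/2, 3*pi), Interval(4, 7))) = Union(Interval(4, 7), Rationals)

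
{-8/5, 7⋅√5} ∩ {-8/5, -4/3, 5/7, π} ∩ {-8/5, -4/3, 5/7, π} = {-8/5}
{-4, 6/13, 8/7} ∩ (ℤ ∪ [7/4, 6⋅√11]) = {-4}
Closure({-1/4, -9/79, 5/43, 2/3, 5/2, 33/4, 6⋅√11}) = {-1/4, -9/79, 5/43, 2/3, 5/2, 33/4, 6⋅√11}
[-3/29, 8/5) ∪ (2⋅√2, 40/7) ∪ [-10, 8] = [-10, 8]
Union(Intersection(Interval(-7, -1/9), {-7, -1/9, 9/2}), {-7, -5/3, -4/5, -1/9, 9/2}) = {-7, -5/3, -4/5, -1/9, 9/2}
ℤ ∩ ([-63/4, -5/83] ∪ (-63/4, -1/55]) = {-15, -14, …, -1}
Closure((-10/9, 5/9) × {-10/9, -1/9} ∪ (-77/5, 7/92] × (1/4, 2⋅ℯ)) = ([-10/9, 5/9] × {-10/9, -1/9}) ∪ ({-77/5, 7/92} × [1/4, 2⋅ℯ]) ∪ ([-77/5, 7/92] × {1/4, 2⋅ℯ}) ∪ ((-77/5, 7/92] × (1/4, 2⋅ℯ))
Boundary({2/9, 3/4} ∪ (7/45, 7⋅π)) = {7/45, 7⋅π}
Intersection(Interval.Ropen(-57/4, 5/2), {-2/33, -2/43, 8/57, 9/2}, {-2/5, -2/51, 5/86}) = EmptySet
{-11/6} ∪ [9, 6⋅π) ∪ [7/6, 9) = {-11/6} ∪ [7/6, 6⋅π)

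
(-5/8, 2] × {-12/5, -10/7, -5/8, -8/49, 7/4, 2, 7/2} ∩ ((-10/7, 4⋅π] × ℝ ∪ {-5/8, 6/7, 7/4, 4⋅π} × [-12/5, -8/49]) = (-5/8, 2] × {-12/5, -10/7, -5/8, -8/49, 7/4, 2, 7/2}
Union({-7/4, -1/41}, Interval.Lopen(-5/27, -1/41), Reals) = Interval(-oo, oo)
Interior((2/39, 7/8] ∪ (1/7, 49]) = (2/39, 49)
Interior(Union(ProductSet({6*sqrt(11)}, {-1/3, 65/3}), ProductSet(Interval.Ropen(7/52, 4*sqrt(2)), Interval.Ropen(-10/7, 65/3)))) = ProductSet(Interval.open(7/52, 4*sqrt(2)), Interval.open(-10/7, 65/3))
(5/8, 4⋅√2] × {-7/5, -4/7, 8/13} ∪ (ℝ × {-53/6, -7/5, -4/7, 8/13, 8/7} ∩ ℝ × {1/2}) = (5/8, 4⋅√2] × {-7/5, -4/7, 8/13}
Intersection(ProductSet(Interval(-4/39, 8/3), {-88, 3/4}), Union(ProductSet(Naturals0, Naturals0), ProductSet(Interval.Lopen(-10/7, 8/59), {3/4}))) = ProductSet(Interval(-4/39, 8/59), {3/4})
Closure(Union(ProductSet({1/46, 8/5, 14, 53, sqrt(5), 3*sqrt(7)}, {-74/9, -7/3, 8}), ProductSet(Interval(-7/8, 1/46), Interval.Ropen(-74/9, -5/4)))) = Union(ProductSet({1/46, 8/5, 14, 53, sqrt(5), 3*sqrt(7)}, {-74/9, -7/3, 8}), ProductSet(Interval(-7/8, 1/46), Interval(-74/9, -5/4)))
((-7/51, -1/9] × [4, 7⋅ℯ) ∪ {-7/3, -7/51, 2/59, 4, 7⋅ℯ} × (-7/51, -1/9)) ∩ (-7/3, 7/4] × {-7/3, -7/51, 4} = (-7/51, -1/9] × {4}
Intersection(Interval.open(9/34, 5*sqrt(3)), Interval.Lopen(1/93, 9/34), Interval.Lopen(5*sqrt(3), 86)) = EmptySet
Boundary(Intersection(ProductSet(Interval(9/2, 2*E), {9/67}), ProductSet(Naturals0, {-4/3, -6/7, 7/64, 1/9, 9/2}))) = EmptySet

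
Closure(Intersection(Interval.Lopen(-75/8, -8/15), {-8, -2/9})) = {-8}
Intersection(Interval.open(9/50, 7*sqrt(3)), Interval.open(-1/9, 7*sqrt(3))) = Interval.open(9/50, 7*sqrt(3))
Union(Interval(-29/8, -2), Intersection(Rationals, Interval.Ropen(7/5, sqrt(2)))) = Union(Intersection(Interval.Ropen(7/5, sqrt(2)), Rationals), Interval(-29/8, -2))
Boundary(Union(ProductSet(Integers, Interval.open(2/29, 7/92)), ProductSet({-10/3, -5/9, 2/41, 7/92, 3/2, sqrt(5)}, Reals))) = Union(ProductSet({-10/3, -5/9, 2/41, 7/92, 3/2, sqrt(5)}, Reals), ProductSet(Integers, Interval(2/29, 7/92)))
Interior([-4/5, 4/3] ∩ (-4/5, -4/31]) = (-4/5, -4/31)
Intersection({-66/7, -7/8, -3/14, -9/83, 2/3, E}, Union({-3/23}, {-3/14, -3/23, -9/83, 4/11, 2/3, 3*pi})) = {-3/14, -9/83, 2/3}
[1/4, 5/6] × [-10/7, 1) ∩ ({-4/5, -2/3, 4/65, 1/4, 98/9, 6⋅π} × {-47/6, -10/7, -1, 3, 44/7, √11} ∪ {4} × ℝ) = {1/4} × {-10/7, -1}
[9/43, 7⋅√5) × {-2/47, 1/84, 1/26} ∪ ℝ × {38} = (ℝ × {38}) ∪ ([9/43, 7⋅√5) × {-2/47, 1/84, 1/26})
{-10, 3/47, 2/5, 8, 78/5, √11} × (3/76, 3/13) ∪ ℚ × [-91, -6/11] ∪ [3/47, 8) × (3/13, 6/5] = (ℚ × [-91, -6/11]) ∪ ([3/47, 8) × (3/13, 6/5]) ∪ ({-10, 3/47, 2/5, 8, 78/5, √11} × (3/76, 3/13))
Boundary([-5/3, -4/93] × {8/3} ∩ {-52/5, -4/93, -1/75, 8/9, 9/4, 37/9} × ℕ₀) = ∅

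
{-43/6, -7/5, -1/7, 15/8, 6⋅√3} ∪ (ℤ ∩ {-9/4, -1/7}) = {-43/6, -7/5, -1/7, 15/8, 6⋅√3}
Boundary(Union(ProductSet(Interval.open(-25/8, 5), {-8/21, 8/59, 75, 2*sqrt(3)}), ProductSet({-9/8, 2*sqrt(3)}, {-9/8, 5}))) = Union(ProductSet({-9/8, 2*sqrt(3)}, {-9/8, 5}), ProductSet(Interval(-25/8, 5), {-8/21, 8/59, 75, 2*sqrt(3)}))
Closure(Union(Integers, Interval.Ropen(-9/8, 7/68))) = Union(Integers, Interval(-9/8, 7/68))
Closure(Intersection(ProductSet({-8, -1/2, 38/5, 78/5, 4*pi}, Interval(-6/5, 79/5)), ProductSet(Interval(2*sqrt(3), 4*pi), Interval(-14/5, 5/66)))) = ProductSet({38/5, 4*pi}, Interval(-6/5, 5/66))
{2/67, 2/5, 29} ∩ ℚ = {2/67, 2/5, 29}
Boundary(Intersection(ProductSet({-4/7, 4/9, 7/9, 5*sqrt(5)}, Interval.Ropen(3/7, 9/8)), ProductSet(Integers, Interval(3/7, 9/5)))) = EmptySet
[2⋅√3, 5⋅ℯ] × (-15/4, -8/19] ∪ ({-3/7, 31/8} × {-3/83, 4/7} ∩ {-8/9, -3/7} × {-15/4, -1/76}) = [2⋅√3, 5⋅ℯ] × (-15/4, -8/19]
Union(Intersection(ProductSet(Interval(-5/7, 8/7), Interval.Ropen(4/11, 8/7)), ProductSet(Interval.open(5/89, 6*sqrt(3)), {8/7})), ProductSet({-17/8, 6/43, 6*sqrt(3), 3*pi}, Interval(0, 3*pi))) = ProductSet({-17/8, 6/43, 6*sqrt(3), 3*pi}, Interval(0, 3*pi))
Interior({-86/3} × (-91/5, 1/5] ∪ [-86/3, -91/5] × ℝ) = (-86/3, -91/5) × ℝ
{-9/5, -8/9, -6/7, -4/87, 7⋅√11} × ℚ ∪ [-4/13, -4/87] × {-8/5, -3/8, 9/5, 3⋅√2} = ({-9/5, -8/9, -6/7, -4/87, 7⋅√11} × ℚ) ∪ ([-4/13, -4/87] × {-8/5, -3/8, 9/5, 3⋅√2})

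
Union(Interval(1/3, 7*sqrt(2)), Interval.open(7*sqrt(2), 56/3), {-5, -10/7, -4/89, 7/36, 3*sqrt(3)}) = Union({-5, -10/7, -4/89, 7/36}, Interval.Ropen(1/3, 56/3))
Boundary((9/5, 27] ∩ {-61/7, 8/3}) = {8/3}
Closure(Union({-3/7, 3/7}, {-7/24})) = {-3/7, -7/24, 3/7}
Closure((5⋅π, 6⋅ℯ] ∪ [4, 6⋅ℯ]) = [4, 6⋅ℯ]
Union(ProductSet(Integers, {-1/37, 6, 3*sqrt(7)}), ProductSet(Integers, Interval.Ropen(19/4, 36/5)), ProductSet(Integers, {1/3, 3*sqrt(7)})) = ProductSet(Integers, Union({-1/37, 1/3, 3*sqrt(7)}, Interval.Ropen(19/4, 36/5)))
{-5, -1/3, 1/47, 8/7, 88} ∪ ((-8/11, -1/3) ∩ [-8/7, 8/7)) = {-5, 1/47, 8/7, 88} ∪ (-8/11, -1/3]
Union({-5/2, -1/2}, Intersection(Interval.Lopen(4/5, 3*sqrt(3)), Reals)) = Union({-5/2, -1/2}, Interval.Lopen(4/5, 3*sqrt(3)))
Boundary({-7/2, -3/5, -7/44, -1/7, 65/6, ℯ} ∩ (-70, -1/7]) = {-7/2, -3/5, -7/44, -1/7}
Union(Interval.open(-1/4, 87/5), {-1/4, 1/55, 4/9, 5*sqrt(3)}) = Interval.Ropen(-1/4, 87/5)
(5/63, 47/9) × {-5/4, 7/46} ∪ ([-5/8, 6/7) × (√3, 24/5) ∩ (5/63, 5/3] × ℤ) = ((5/63, 47/9) × {-5/4, 7/46}) ∪ ((5/63, 6/7) × {2, 3, 4})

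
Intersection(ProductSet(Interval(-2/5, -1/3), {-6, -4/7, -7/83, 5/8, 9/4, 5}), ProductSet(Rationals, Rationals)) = ProductSet(Intersection(Interval(-2/5, -1/3), Rationals), {-6, -4/7, -7/83, 5/8, 9/4, 5})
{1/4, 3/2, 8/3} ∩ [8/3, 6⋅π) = {8/3}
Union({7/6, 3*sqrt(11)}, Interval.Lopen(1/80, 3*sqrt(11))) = Interval.Lopen(1/80, 3*sqrt(11))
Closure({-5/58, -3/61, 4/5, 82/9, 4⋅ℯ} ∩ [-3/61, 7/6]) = {-3/61, 4/5}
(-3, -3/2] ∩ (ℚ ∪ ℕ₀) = ℚ ∩ (-3, -3/2]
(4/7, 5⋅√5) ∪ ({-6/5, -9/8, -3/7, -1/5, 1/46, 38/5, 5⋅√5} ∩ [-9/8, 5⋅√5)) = {-9/8, -3/7, -1/5, 1/46} ∪ (4/7, 5⋅√5)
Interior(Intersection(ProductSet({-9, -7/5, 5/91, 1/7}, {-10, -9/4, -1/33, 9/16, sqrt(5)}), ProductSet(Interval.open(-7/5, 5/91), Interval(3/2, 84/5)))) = EmptySet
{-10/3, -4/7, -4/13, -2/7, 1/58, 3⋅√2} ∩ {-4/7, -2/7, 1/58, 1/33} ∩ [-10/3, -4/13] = {-4/7}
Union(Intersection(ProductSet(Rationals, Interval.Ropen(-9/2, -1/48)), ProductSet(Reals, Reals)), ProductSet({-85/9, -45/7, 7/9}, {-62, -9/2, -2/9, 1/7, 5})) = Union(ProductSet({-85/9, -45/7, 7/9}, {-62, -9/2, -2/9, 1/7, 5}), ProductSet(Rationals, Interval.Ropen(-9/2, -1/48)))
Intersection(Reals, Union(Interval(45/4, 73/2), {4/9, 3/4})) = Union({4/9, 3/4}, Interval(45/4, 73/2))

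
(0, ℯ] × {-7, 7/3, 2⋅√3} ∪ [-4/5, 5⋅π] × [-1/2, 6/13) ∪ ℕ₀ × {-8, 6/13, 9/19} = (ℕ₀ × {-8, 6/13, 9/19}) ∪ ([-4/5, 5⋅π] × [-1/2, 6/13)) ∪ ((0, ℯ] × {-7, 7/3, 2⋅√3})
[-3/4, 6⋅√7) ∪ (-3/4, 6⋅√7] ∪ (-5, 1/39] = (-5, 6⋅√7]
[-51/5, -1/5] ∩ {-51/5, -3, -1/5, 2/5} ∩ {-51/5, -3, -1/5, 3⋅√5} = {-51/5, -3, -1/5}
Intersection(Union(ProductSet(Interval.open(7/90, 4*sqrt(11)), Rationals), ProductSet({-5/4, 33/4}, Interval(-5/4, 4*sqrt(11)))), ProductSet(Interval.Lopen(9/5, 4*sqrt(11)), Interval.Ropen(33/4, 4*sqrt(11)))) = Union(ProductSet({33/4}, Interval.Ropen(33/4, 4*sqrt(11))), ProductSet(Interval.open(9/5, 4*sqrt(11)), Intersection(Interval.Ropen(33/4, 4*sqrt(11)), Rationals)))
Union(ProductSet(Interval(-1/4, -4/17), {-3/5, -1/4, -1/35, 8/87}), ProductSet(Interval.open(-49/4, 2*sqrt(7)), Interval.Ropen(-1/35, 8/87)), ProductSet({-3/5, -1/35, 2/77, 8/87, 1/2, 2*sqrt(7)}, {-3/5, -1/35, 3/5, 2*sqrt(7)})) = Union(ProductSet({-3/5, -1/35, 2/77, 8/87, 1/2, 2*sqrt(7)}, {-3/5, -1/35, 3/5, 2*sqrt(7)}), ProductSet(Interval.open(-49/4, 2*sqrt(7)), Interval.Ropen(-1/35, 8/87)), ProductSet(Interval(-1/4, -4/17), {-3/5, -1/4, -1/35, 8/87}))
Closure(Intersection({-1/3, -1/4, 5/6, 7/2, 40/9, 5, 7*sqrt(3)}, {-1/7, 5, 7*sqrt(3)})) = {5, 7*sqrt(3)}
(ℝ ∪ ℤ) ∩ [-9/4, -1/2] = [-9/4, -1/2]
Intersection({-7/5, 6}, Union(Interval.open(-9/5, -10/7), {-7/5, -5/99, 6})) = {-7/5, 6}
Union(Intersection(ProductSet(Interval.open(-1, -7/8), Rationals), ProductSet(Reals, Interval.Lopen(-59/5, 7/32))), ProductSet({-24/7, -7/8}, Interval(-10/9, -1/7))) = Union(ProductSet({-24/7, -7/8}, Interval(-10/9, -1/7)), ProductSet(Interval.open(-1, -7/8), Intersection(Interval.Lopen(-59/5, 7/32), Rationals)))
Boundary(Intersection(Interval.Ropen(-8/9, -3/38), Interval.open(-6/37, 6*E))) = {-6/37, -3/38}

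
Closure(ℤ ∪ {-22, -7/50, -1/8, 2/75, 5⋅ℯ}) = ℤ ∪ {-7/50, -1/8, 2/75, 5⋅ℯ}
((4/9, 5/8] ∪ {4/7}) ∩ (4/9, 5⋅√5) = (4/9, 5/8]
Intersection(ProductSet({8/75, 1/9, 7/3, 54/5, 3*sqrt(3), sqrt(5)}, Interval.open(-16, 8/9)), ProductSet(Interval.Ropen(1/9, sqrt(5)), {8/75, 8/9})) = ProductSet({1/9}, {8/75})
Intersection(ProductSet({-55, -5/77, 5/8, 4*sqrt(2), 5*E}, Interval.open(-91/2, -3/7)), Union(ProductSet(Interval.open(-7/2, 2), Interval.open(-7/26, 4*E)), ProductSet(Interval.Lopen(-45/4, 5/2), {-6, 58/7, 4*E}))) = ProductSet({-5/77, 5/8}, {-6})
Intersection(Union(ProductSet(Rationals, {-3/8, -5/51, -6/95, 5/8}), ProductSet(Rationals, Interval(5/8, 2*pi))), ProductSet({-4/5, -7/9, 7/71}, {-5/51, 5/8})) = ProductSet({-4/5, -7/9, 7/71}, {-5/51, 5/8})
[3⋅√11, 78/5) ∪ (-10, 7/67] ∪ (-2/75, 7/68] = (-10, 7/67] ∪ [3⋅√11, 78/5)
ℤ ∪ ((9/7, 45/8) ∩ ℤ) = ℤ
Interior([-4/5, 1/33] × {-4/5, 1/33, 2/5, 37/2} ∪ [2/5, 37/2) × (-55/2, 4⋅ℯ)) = (2/5, 37/2) × (-55/2, 4⋅ℯ)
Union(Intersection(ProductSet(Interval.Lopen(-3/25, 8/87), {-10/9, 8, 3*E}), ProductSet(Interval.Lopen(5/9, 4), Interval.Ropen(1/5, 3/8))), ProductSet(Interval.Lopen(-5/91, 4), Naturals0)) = ProductSet(Interval.Lopen(-5/91, 4), Naturals0)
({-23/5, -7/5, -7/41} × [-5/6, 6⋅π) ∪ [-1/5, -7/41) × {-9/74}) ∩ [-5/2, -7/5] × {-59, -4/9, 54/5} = {-7/5} × {-4/9, 54/5}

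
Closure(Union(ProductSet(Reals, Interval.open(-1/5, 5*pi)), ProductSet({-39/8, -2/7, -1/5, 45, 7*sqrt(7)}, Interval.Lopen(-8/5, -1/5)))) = Union(ProductSet({-39/8, -2/7, -1/5, 45, 7*sqrt(7)}, Interval(-8/5, -1/5)), ProductSet(Reals, Interval(-1/5, 5*pi)))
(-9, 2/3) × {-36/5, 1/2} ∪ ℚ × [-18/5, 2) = (ℚ × [-18/5, 2)) ∪ ((-9, 2/3) × {-36/5, 1/2})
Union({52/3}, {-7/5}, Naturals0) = Union({-7/5, 52/3}, Naturals0)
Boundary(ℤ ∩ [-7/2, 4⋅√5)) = {-3, -2, …, 8}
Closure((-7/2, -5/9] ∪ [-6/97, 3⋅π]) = [-7/2, -5/9] ∪ [-6/97, 3⋅π]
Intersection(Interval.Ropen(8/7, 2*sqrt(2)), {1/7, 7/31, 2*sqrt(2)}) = EmptySet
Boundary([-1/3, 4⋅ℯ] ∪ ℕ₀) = {-1/3, 4⋅ℯ} ∪ (ℕ₀ \ (-1/3, 4⋅ℯ))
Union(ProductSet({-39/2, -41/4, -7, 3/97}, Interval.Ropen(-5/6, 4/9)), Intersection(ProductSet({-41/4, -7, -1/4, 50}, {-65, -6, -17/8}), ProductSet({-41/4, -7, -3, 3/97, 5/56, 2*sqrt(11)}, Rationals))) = Union(ProductSet({-41/4, -7}, {-65, -6, -17/8}), ProductSet({-39/2, -41/4, -7, 3/97}, Interval.Ropen(-5/6, 4/9)))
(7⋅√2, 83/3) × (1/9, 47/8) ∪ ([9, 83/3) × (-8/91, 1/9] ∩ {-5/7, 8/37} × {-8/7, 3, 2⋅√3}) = (7⋅√2, 83/3) × (1/9, 47/8)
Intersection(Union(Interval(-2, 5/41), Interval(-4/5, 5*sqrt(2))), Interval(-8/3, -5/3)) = Interval(-2, -5/3)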